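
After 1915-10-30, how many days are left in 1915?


Day of year: 303 of 365
Remaining = 365 - 303

62 days


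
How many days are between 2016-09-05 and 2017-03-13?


From 2016-09-05 to 2017-03-13
2016-09-05: days before September = 31 + 29 + 31 + 30 + 31 + 30 + 31 + 31 = 244 (2016 is a leap year); day of year = 244 + 5 = 249
2017-03-13: days before March = 31 + 28 = 59 (2017 is not a leap year); day of year = 59 + 13 = 72
Rest of 2016: 366 - 249 = 117
Total = 117 + 72 = 189

189 days


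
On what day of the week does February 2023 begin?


Target: February 1, 2023
Anchor: Jan 1, 2023. With p = 2023 - 1 = 2022: (p + p//4 - p//100 + p//400) mod 7 = (2022 + 505 - 20 + 5) mod 7 = 2512 mod 7 = 6 -> Sunday (Mon=0 ... Sun=6)
Days before February (Jan): 31 days
Weekday index = (6 + 31) mod 7 = 2

Wednesday


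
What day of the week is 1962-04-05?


Date: April 5, 1962
Anchor: Jan 1, 1962. With p = 1962 - 1 = 1961: (p + p//4 - p//100 + p//400) mod 7 = (1961 + 490 - 19 + 4) mod 7 = 2436 mod 7 = 0 -> Monday (Mon=0 ... Sun=6)
Days before April (Jan-Mar): 90; offset = 90 + 5 - 1 = 94
Weekday index = (0 + 94) mod 7 = 3

Day of the week: Thursday


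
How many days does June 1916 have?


June 1916

30 days


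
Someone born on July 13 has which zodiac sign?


Date: July 13
Conventional tropical zodiac dates: Cancer from June 21 onward; Leo starts July 23
July 13 falls within the Cancer range

Cancer


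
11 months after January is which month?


January is month 1
1 + 11 = 12

December


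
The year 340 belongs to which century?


Century = (year - 1) // 100 + 1
= (340 - 1) // 100 + 1
= 339 // 100 + 1
= 3 + 1

4th century


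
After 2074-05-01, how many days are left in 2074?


Day of year: 121 of 365
Remaining = 365 - 121

244 days


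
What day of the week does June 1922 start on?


Target: June 1, 1922
Anchor: Jan 1, 1922. With p = 1922 - 1 = 1921: (p + p//4 - p//100 + p//400) mod 7 = (1921 + 480 - 19 + 4) mod 7 = 2386 mod 7 = 6 -> Sunday (Mon=0 ... Sun=6)
Days before June (Jan-May): 151 days
Weekday index = (6 + 151) mod 7 = 3

Thursday


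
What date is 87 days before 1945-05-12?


Start: 1945-05-12, subtract 87 days
Back 12 days from May 12 reaches April 30, 1945 -> 75 left
April 1945 has 30 days -> back to March 31, 1945 -> 45 left
March 1945 has 31 days -> back to February 28, 1945 -> 14 left
February 1945: 28 - 14 = 14 -> lands on February 14

Result: 1945-02-14


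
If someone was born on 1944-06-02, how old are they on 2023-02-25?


Birth: 1944-06-02
Reference: 2023-02-25
Year difference: 2023 - 1944 = 79
Birthday not yet reached in 2023, subtract 1

78 years old


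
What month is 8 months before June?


June is month 6
6 - 8 = -2; wrap: -2 + 12 = 10

October


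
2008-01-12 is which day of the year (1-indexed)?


Date: January 12, 2008
No months before January
Plus 12 days in January

Day of year: 12


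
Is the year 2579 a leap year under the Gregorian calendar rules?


Gregorian leap year rule: divisible by 4, but not by 100, unless also by 400.
2579 is not divisible by 4 -> not a leap year

No


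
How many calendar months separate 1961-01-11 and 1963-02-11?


From January 1961 to February 1963
2 years * 12 = 24 months, plus 1 month = 25

25 months


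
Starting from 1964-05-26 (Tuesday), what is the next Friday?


Current: Tuesday
Target: Friday
Days ahead: 3

Next Friday: 1964-05-29


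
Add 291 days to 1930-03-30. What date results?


Start: 1930-03-30, add 291 days
March 1930 has 31 days: 31 - 30 = 1 day to March 31 -> 290 left
April 1930 has 30 days -> 260 left
May 1930 has 31 days -> 229 left
June 1930 has 30 days -> 199 left
July 1930 has 31 days -> 168 left
August 1930 has 31 days -> 137 left
September 1930 has 30 days -> 107 left
October 1930 has 31 days -> 76 left
November 1930 has 30 days -> 46 left
December 1930 has 31 days -> 15 left
January 1931: 15 <= 31 -> lands on January 15

Result: 1931-01-15


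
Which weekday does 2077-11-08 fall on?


Date: November 8, 2077
Anchor: Jan 1, 2077. With p = 2077 - 1 = 2076: (p + p//4 - p//100 + p//400) mod 7 = (2076 + 519 - 20 + 5) mod 7 = 2580 mod 7 = 4 -> Friday (Mon=0 ... Sun=6)
Days before November (Jan-Oct): 304; offset = 304 + 8 - 1 = 311
Weekday index = (4 + 311) mod 7 = 0

Day of the week: Monday


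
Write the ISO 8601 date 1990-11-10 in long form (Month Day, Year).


ISO 1990-11-10 parses as year=1990, month=11, day=10
Month 11 -> November

November 10, 1990


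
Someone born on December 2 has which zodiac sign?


Date: December 2
Conventional tropical zodiac dates: Sagittarius from November 22 onward; Capricorn starts December 22
December 2 falls within the Sagittarius range

Sagittarius


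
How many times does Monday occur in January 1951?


January 1951 has 31 days
Anchor: Jan 1, 1951. With p = 1951 - 1 = 1950: (p + p//4 - p//100 + p//400) mod 7 = (1950 + 487 - 19 + 4) mod 7 = 2422 mod 7 = 0 -> Monday (Mon=0 ... Sun=6)
January 1 is the anchor itself -> Monday
First Monday is January 1
Mondays: 1, 8, 15, 22, 29

5 Mondays


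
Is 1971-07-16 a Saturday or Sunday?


Anchor: Jan 1, 1971. With p = 1971 - 1 = 1970: (p + p//4 - p//100 + p//400) mod 7 = (1970 + 492 - 19 + 4) mod 7 = 2447 mod 7 = 4 -> Friday (Mon=0 ... Sun=6)
Day of year: 197; offset = 196
Weekday index = (4 + 196) mod 7 = 4 -> Friday
Weekend days: Saturday, Sunday

No


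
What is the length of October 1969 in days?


October 1969

31 days


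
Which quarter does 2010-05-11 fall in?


Month: May (month 5)
Q1: Jan-Mar, Q2: Apr-Jun, Q3: Jul-Sep, Q4: Oct-Dec

Q2


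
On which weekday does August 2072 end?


August 2072 has 31 days
Anchor: Jan 1, 2072. With p = 2072 - 1 = 2071: (p + p//4 - p//100 + p//400) mod 7 = (2071 + 517 - 20 + 5) mod 7 = 2573 mod 7 = 4 -> Friday (Mon=0 ... Sun=6)
Days before August (Jan-Jul): 213; August 1 index = (4 + 213) mod 7 = 0 -> Monday
Last day offset: 31 - 1 = 30 days
Weekday index = (0 + 30) mod 7 = 2

Wednesday, August 31


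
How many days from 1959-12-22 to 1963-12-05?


From 1959-12-22 to 1963-12-05
1959-12-22: days before December = 31 + 28 + 31 + 30 + 31 + 30 + 31 + 31 + 30 + 31 + 30 = 334 (1959 is not a leap year); day of year = 334 + 22 = 356
1963-12-05: days before December = 31 + 28 + 31 + 30 + 31 + 30 + 31 + 31 + 30 + 31 + 30 = 334 (1963 is not a leap year); day of year = 334 + 5 = 339
Rest of 1959: 365 - 356 = 9
Full years 1960 (366), 1961 (365), 1962 (365): 1096
Total = 9 + 1096 + 339 = 1444

1444 days


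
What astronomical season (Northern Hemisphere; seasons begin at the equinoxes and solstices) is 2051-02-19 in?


Date: February 19
Astronomical Winter (approx.; exact equinox/solstice day varies by year): December 21 to March 19
February 19 falls within the Winter window

Winter


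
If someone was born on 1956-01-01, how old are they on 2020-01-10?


Birth: 1956-01-01
Reference: 2020-01-10
Year difference: 2020 - 1956 = 64

64 years old


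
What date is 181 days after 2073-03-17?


Start: 2073-03-17, add 181 days
March 2073 has 31 days: 31 - 17 = 14 days to March 31 -> 167 left
April 2073 has 30 days -> 137 left
May 2073 has 31 days -> 106 left
June 2073 has 30 days -> 76 left
July 2073 has 31 days -> 45 left
August 2073 has 31 days -> 14 left
September 2073: 14 <= 30 -> lands on September 14

Result: 2073-09-14


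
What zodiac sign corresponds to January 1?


Date: January 1
Conventional tropical zodiac dates: Capricorn from December 22 onward; Aquarius starts January 20
January 1 falls within the Capricorn range

Capricorn


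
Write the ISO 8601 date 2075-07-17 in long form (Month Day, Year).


ISO 2075-07-17 parses as year=2075, month=07, day=17
Month 7 -> July

July 17, 2075


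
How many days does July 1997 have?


July 1997

31 days


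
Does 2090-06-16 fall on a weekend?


Anchor: Jan 1, 2090. With p = 2090 - 1 = 2089: (p + p//4 - p//100 + p//400) mod 7 = (2089 + 522 - 20 + 5) mod 7 = 2596 mod 7 = 6 -> Sunday (Mon=0 ... Sun=6)
Day of year: 167; offset = 166
Weekday index = (6 + 166) mod 7 = 4 -> Friday
Weekend days: Saturday, Sunday

No


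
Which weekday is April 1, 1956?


Target: April 1, 1956
Anchor: Jan 1, 1956. With p = 1956 - 1 = 1955: (p + p//4 - p//100 + p//400) mod 7 = (1955 + 488 - 19 + 4) mod 7 = 2428 mod 7 = 6 -> Sunday (Mon=0 ... Sun=6)
Days before April (Jan-Mar): 91 days
Weekday index = (6 + 91) mod 7 = 6

Sunday


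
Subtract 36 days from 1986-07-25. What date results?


Start: 1986-07-25, subtract 36 days
Back 25 days from July 25 reaches June 30, 1986 -> 11 left
June 1986: 30 - 11 = 19 -> lands on June 19

Result: 1986-06-19


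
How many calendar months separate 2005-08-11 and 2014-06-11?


From August 2005 to June 2014
9 years * 12 = 108 months, minus 2 months = 106

106 months


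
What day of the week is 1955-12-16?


Date: December 16, 1955
Anchor: Jan 1, 1955. With p = 1955 - 1 = 1954: (p + p//4 - p//100 + p//400) mod 7 = (1954 + 488 - 19 + 4) mod 7 = 2427 mod 7 = 5 -> Saturday (Mon=0 ... Sun=6)
Days before December (Jan-Nov): 334; offset = 334 + 16 - 1 = 349
Weekday index = (5 + 349) mod 7 = 4

Day of the week: Friday


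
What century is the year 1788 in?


Century = (year - 1) // 100 + 1
= (1788 - 1) // 100 + 1
= 1787 // 100 + 1
= 17 + 1

18th century


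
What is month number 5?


Month 5 of 12

May


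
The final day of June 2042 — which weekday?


June 2042 has 30 days
Anchor: Jan 1, 2042. With p = 2042 - 1 = 2041: (p + p//4 - p//100 + p//400) mod 7 = (2041 + 510 - 20 + 5) mod 7 = 2536 mod 7 = 2 -> Wednesday (Mon=0 ... Sun=6)
Days before June (Jan-May): 151; June 1 index = (2 + 151) mod 7 = 6 -> Sunday
Last day offset: 30 - 1 = 29 days
Weekday index = (6 + 29) mod 7 = 0

Monday, June 30


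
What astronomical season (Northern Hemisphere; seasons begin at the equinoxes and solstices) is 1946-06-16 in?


Date: June 16
Astronomical Spring (approx.; exact equinox/solstice day varies by year): March 20 to June 20
June 16 falls within the Spring window

Spring


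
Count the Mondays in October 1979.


October 1979 has 31 days
Anchor: Jan 1, 1979. With p = 1979 - 1 = 1978: (p + p//4 - p//100 + p//400) mod 7 = (1978 + 494 - 19 + 4) mod 7 = 2457 mod 7 = 0 -> Monday (Mon=0 ... Sun=6)
Days before October (Jan-Sep): 273; October 1 index = (0 + 273) mod 7 = 0 -> Monday
First Monday is October 1
Mondays: 1, 8, 15, 22, 29

5 Mondays


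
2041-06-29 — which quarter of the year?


Month: June (month 6)
Q1: Jan-Mar, Q2: Apr-Jun, Q3: Jul-Sep, Q4: Oct-Dec

Q2


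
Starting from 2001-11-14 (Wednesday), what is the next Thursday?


Current: Wednesday
Target: Thursday
Days ahead: 1

Next Thursday: 2001-11-15


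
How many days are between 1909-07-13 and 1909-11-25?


From 1909-07-13 to 1909-11-25
1909-07-13: days before July = 31 + 28 + 31 + 30 + 31 + 30 = 181 (1909 is not a leap year); day of year = 181 + 13 = 194
1909-11-25: days before November = 31 + 28 + 31 + 30 + 31 + 30 + 31 + 31 + 30 + 31 = 304 (1909 is not a leap year); day of year = 304 + 25 = 329
Same year: 329 - 194 = 135

135 days


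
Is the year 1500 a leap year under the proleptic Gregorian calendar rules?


Gregorian leap year rule: divisible by 4, but not by 100, unless also by 400.
1500 is divisible by 100 but not 400 -> not a leap year

No


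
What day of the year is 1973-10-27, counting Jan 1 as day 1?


Date: October 27, 1973
Days in months 1 through 9: 273
Plus 27 days in October

Day of year: 300


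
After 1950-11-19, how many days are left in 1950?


Day of year: 323 of 365
Remaining = 365 - 323

42 days


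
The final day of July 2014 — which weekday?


July 2014 has 31 days
Anchor: Jan 1, 2014. With p = 2014 - 1 = 2013: (p + p//4 - p//100 + p//400) mod 7 = (2013 + 503 - 20 + 5) mod 7 = 2501 mod 7 = 2 -> Wednesday (Mon=0 ... Sun=6)
Days before July (Jan-Jun): 181; July 1 index = (2 + 181) mod 7 = 1 -> Tuesday
Last day offset: 31 - 1 = 30 days
Weekday index = (1 + 30) mod 7 = 3

Thursday, July 31


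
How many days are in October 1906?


October 1906

31 days


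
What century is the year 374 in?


Century = (year - 1) // 100 + 1
= (374 - 1) // 100 + 1
= 373 // 100 + 1
= 3 + 1

4th century


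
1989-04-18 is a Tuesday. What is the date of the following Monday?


Current: Tuesday
Target: Monday
Days ahead: 6

Next Monday: 1989-04-24


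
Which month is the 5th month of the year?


Month 5 of 12

May


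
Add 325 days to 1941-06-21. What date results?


Start: 1941-06-21, add 325 days
June 1941 has 30 days: 30 - 21 = 9 days to June 30 -> 316 left
July 1941 has 31 days -> 285 left
August 1941 has 31 days -> 254 left
September 1941 has 30 days -> 224 left
October 1941 has 31 days -> 193 left
November 1941 has 30 days -> 163 left
December 1941 has 31 days -> 132 left
January 1942 has 31 days -> 101 left
February 1942 has 28 days -> 73 left
March 1942 has 31 days -> 42 left
April 1942 has 30 days -> 12 left
May 1942: 12 <= 31 -> lands on May 12

Result: 1942-05-12


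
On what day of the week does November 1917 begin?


Target: November 1, 1917
Anchor: Jan 1, 1917. With p = 1917 - 1 = 1916: (p + p//4 - p//100 + p//400) mod 7 = (1916 + 479 - 19 + 4) mod 7 = 2380 mod 7 = 0 -> Monday (Mon=0 ... Sun=6)
Days before November (Jan-Oct): 304 days
Weekday index = (0 + 304) mod 7 = 3

Thursday


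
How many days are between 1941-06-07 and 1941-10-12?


From 1941-06-07 to 1941-10-12
1941-06-07: days before June = 31 + 28 + 31 + 30 + 31 = 151 (1941 is not a leap year); day of year = 151 + 7 = 158
1941-10-12: days before October = 31 + 28 + 31 + 30 + 31 + 30 + 31 + 31 + 30 = 273 (1941 is not a leap year); day of year = 273 + 12 = 285
Same year: 285 - 158 = 127

127 days


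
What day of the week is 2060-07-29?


Date: July 29, 2060
Anchor: Jan 1, 2060. With p = 2060 - 1 = 2059: (p + p//4 - p//100 + p//400) mod 7 = (2059 + 514 - 20 + 5) mod 7 = 2558 mod 7 = 3 -> Thursday (Mon=0 ... Sun=6)
Days before July (Jan-Jun): 182; offset = 182 + 29 - 1 = 210
Weekday index = (3 + 210) mod 7 = 3

Day of the week: Thursday


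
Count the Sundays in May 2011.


May 2011 has 31 days
Anchor: Jan 1, 2011. With p = 2011 - 1 = 2010: (p + p//4 - p//100 + p//400) mod 7 = (2010 + 502 - 20 + 5) mod 7 = 2497 mod 7 = 5 -> Saturday (Mon=0 ... Sun=6)
Days before May (Jan-Apr): 120; May 1 index = (5 + 120) mod 7 = 6 -> Sunday
First Sunday is May 1
Sundays: 1, 8, 15, 22, 29

5 Sundays


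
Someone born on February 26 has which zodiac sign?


Date: February 26
Conventional tropical zodiac dates: Pisces from February 19 onward; Aries starts March 21
February 26 falls within the Pisces range

Pisces


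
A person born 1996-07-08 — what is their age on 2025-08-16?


Birth: 1996-07-08
Reference: 2025-08-16
Year difference: 2025 - 1996 = 29

29 years old


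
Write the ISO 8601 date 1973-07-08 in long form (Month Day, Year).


ISO 1973-07-08 parses as year=1973, month=07, day=08
Month 7 -> July

July 8, 1973


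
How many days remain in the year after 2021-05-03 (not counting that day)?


Day of year: 123 of 365
Remaining = 365 - 123

242 days


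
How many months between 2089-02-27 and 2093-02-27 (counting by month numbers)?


From February 2089 to February 2093
4 years * 12 = 48 months = 48

48 months


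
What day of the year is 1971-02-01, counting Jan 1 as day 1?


Date: February 1, 1971
Days in months 1 through 1: 31
Plus 1 days in February

Day of year: 32


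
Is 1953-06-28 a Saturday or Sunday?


Anchor: Jan 1, 1953. With p = 1953 - 1 = 1952: (p + p//4 - p//100 + p//400) mod 7 = (1952 + 488 - 19 + 4) mod 7 = 2425 mod 7 = 3 -> Thursday (Mon=0 ... Sun=6)
Day of year: 179; offset = 178
Weekday index = (3 + 178) mod 7 = 6 -> Sunday
Weekend days: Saturday, Sunday

Yes


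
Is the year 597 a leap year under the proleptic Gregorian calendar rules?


Gregorian leap year rule: divisible by 4, but not by 100, unless also by 400.
597 is not divisible by 4 -> not a leap year

No


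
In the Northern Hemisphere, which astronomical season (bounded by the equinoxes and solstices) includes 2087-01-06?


Date: January 6
Astronomical Winter (approx.; exact equinox/solstice day varies by year): December 21 to March 19
January 6 falls within the Winter window

Winter


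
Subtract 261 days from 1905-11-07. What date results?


Start: 1905-11-07, subtract 261 days
Back 7 days from November 7 reaches October 31, 1905 -> 254 left
October 1905 has 31 days -> back to September 30, 1905 -> 223 left
September 1905 has 30 days -> back to August 31, 1905 -> 193 left
August 1905 has 31 days -> back to July 31, 1905 -> 162 left
July 1905 has 31 days -> back to June 30, 1905 -> 131 left
June 1905 has 30 days -> back to May 31, 1905 -> 101 left
May 1905 has 31 days -> back to April 30, 1905 -> 70 left
April 1905 has 30 days -> back to March 31, 1905 -> 40 left
March 1905 has 31 days -> back to February 28, 1905 -> 9 left
February 1905: 28 - 9 = 19 -> lands on February 19

Result: 1905-02-19


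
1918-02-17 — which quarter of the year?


Month: February (month 2)
Q1: Jan-Mar, Q2: Apr-Jun, Q3: Jul-Sep, Q4: Oct-Dec

Q1


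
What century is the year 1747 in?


Century = (year - 1) // 100 + 1
= (1747 - 1) // 100 + 1
= 1746 // 100 + 1
= 17 + 1

18th century


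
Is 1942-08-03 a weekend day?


Anchor: Jan 1, 1942. With p = 1942 - 1 = 1941: (p + p//4 - p//100 + p//400) mod 7 = (1941 + 485 - 19 + 4) mod 7 = 2411 mod 7 = 3 -> Thursday (Mon=0 ... Sun=6)
Day of year: 215; offset = 214
Weekday index = (3 + 214) mod 7 = 0 -> Monday
Weekend days: Saturday, Sunday

No


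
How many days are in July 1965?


July 1965

31 days


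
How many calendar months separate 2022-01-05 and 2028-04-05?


From January 2022 to April 2028
6 years * 12 = 72 months, plus 3 months = 75

75 months


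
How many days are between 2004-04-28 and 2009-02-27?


From 2004-04-28 to 2009-02-27
2004-04-28: days before April = 31 + 29 + 31 = 91 (2004 is a leap year); day of year = 91 + 28 = 119
2009-02-27: days before February = 31; day of year = 31 + 27 = 58
Rest of 2004: 366 - 119 = 247
Full years 2005 (365), 2006 (365), 2007 (365), 2008 (366): 1461
Total = 247 + 1461 + 58 = 1766

1766 days


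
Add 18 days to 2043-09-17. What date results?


Start: 2043-09-17, add 18 days
September 2043 has 30 days: 30 - 17 = 13 days to September 30 -> 5 left
October 2043: 5 <= 31 -> lands on October 5

Result: 2043-10-05


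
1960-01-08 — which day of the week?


Date: January 8, 1960
Anchor: Jan 1, 1960. With p = 1960 - 1 = 1959: (p + p//4 - p//100 + p//400) mod 7 = (1959 + 489 - 19 + 4) mod 7 = 2433 mod 7 = 4 -> Friday (Mon=0 ... Sun=6)
Days into year = 8 - 1 = 7
Weekday index = (4 + 7) mod 7 = 4

Day of the week: Friday


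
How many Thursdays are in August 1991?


August 1991 has 31 days
Anchor: Jan 1, 1991. With p = 1991 - 1 = 1990: (p + p//4 - p//100 + p//400) mod 7 = (1990 + 497 - 19 + 4) mod 7 = 2472 mod 7 = 1 -> Tuesday (Mon=0 ... Sun=6)
Days before August (Jan-Jul): 212; August 1 index = (1 + 212) mod 7 = 3 -> Thursday
First Thursday is August 1
Thursdays: 1, 8, 15, 22, 29

5 Thursdays


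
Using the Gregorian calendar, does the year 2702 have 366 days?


Gregorian leap year rule: divisible by 4, but not by 100, unless also by 400.
2702 is not divisible by 4 -> not a leap year

No


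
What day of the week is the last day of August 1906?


August 1906 has 31 days
Anchor: Jan 1, 1906. With p = 1906 - 1 = 1905: (p + p//4 - p//100 + p//400) mod 7 = (1905 + 476 - 19 + 4) mod 7 = 2366 mod 7 = 0 -> Monday (Mon=0 ... Sun=6)
Days before August (Jan-Jul): 212; August 1 index = (0 + 212) mod 7 = 2 -> Wednesday
Last day offset: 31 - 1 = 30 days
Weekday index = (2 + 30) mod 7 = 4

Friday, August 31


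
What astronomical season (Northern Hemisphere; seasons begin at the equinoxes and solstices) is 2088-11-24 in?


Date: November 24
Astronomical Autumn (approx.; exact equinox/solstice day varies by year): September 22 to December 20
November 24 falls within the Autumn window

Autumn


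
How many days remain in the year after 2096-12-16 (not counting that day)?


Day of year: 351 of 366
Remaining = 366 - 351

15 days


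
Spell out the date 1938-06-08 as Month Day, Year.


ISO 1938-06-08 parses as year=1938, month=06, day=08
Month 6 -> June

June 8, 1938


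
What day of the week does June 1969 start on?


Target: June 1, 1969
Anchor: Jan 1, 1969. With p = 1969 - 1 = 1968: (p + p//4 - p//100 + p//400) mod 7 = (1968 + 492 - 19 + 4) mod 7 = 2445 mod 7 = 2 -> Wednesday (Mon=0 ... Sun=6)
Days before June (Jan-May): 151 days
Weekday index = (2 + 151) mod 7 = 6

Sunday


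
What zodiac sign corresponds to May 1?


Date: May 1
Conventional tropical zodiac dates: Taurus from April 20 onward; Gemini starts May 21
May 1 falls within the Taurus range

Taurus


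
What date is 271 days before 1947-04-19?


Start: 1947-04-19, subtract 271 days
Back 19 days from April 19 reaches March 31, 1947 -> 252 left
March 1947 has 31 days -> back to February 28, 1947 -> 221 left
February 1947 has 28 days -> back to January 31, 1947 -> 193 left
January 1947 has 31 days -> back to December 31, 1946 -> 162 left
December 1946 has 31 days -> back to November 30, 1946 -> 131 left
November 1946 has 30 days -> back to October 31, 1946 -> 101 left
October 1946 has 31 days -> back to September 30, 1946 -> 70 left
September 1946 has 30 days -> back to August 31, 1946 -> 40 left
August 1946 has 31 days -> back to July 31, 1946 -> 9 left
July 1946: 31 - 9 = 22 -> lands on July 22

Result: 1946-07-22


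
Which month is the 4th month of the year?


Month 4 of 12

April


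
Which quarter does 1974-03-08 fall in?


Month: March (month 3)
Q1: Jan-Mar, Q2: Apr-Jun, Q3: Jul-Sep, Q4: Oct-Dec

Q1


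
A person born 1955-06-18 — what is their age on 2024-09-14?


Birth: 1955-06-18
Reference: 2024-09-14
Year difference: 2024 - 1955 = 69

69 years old


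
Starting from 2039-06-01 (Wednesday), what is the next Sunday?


Current: Wednesday
Target: Sunday
Days ahead: 4

Next Sunday: 2039-06-05


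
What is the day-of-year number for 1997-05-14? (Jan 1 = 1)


Date: May 14, 1997
Days in months 1 through 4: 120
Plus 14 days in May

Day of year: 134


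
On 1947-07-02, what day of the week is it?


Date: July 2, 1947
Anchor: Jan 1, 1947. With p = 1947 - 1 = 1946: (p + p//4 - p//100 + p//400) mod 7 = (1946 + 486 - 19 + 4) mod 7 = 2417 mod 7 = 2 -> Wednesday (Mon=0 ... Sun=6)
Days before July (Jan-Jun): 181; offset = 181 + 2 - 1 = 182
Weekday index = (2 + 182) mod 7 = 2

Day of the week: Wednesday


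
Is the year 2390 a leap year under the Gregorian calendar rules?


Gregorian leap year rule: divisible by 4, but not by 100, unless also by 400.
2390 is not divisible by 4 -> not a leap year

No


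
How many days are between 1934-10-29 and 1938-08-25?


From 1934-10-29 to 1938-08-25
1934-10-29: days before October = 31 + 28 + 31 + 30 + 31 + 30 + 31 + 31 + 30 = 273 (1934 is not a leap year); day of year = 273 + 29 = 302
1938-08-25: days before August = 31 + 28 + 31 + 30 + 31 + 30 + 31 = 212 (1938 is not a leap year); day of year = 212 + 25 = 237
Rest of 1934: 365 - 302 = 63
Full years 1935 (365), 1936 (366), 1937 (365): 1096
Total = 63 + 1096 + 237 = 1396

1396 days


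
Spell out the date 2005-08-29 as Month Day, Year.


ISO 2005-08-29 parses as year=2005, month=08, day=29
Month 8 -> August

August 29, 2005


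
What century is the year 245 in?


Century = (year - 1) // 100 + 1
= (245 - 1) // 100 + 1
= 244 // 100 + 1
= 2 + 1

3rd century


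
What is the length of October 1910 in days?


October 1910

31 days


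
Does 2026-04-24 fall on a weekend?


Anchor: Jan 1, 2026. With p = 2026 - 1 = 2025: (p + p//4 - p//100 + p//400) mod 7 = (2025 + 506 - 20 + 5) mod 7 = 2516 mod 7 = 3 -> Thursday (Mon=0 ... Sun=6)
Day of year: 114; offset = 113
Weekday index = (3 + 113) mod 7 = 4 -> Friday
Weekend days: Saturday, Sunday

No


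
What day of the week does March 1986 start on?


Target: March 1, 1986
Anchor: Jan 1, 1986. With p = 1986 - 1 = 1985: (p + p//4 - p//100 + p//400) mod 7 = (1985 + 496 - 19 + 4) mod 7 = 2466 mod 7 = 2 -> Wednesday (Mon=0 ... Sun=6)
Days before March (Jan-Feb): 59 days
Weekday index = (2 + 59) mod 7 = 5

Saturday


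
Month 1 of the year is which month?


Month 1 of 12

January


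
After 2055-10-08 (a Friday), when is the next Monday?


Current: Friday
Target: Monday
Days ahead: 3

Next Monday: 2055-10-11


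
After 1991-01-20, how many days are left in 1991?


Day of year: 20 of 365
Remaining = 365 - 20

345 days


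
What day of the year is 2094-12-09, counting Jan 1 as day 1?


Date: December 9, 2094
Days in months 1 through 11: 334
Plus 9 days in December

Day of year: 343


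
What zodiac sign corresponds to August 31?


Date: August 31
Conventional tropical zodiac dates: Virgo from August 23 onward; Libra starts September 23
August 31 falls within the Virgo range

Virgo


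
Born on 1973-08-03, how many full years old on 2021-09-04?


Birth: 1973-08-03
Reference: 2021-09-04
Year difference: 2021 - 1973 = 48

48 years old


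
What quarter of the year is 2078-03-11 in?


Month: March (month 3)
Q1: Jan-Mar, Q2: Apr-Jun, Q3: Jul-Sep, Q4: Oct-Dec

Q1


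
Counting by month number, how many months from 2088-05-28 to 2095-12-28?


From May 2088 to December 2095
7 years * 12 = 84 months, plus 7 months = 91

91 months


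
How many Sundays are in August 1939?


August 1939 has 31 days
Anchor: Jan 1, 1939. With p = 1939 - 1 = 1938: (p + p//4 - p//100 + p//400) mod 7 = (1938 + 484 - 19 + 4) mod 7 = 2407 mod 7 = 6 -> Sunday (Mon=0 ... Sun=6)
Days before August (Jan-Jul): 212; August 1 index = (6 + 212) mod 7 = 1 -> Tuesday
First Sunday is August 6
Sundays: 6, 13, 20, 27

4 Sundays


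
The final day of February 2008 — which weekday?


February 2008 has 29 days
Anchor: Jan 1, 2008. With p = 2008 - 1 = 2007: (p + p//4 - p//100 + p//400) mod 7 = (2007 + 501 - 20 + 5) mod 7 = 2493 mod 7 = 1 -> Tuesday (Mon=0 ... Sun=6)
Days before February (Jan): 31; February 1 index = (1 + 31) mod 7 = 4 -> Friday
Last day offset: 29 - 1 = 28 days
Weekday index = (4 + 28) mod 7 = 4

Friday, February 29


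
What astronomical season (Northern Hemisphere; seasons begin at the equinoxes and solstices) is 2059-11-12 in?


Date: November 12
Astronomical Autumn (approx.; exact equinox/solstice day varies by year): September 22 to December 20
November 12 falls within the Autumn window

Autumn


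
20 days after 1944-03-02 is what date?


Start: 1944-03-02, add 20 days
March 1944 has 31 days; 2 + 20 = 22 stays within March

Result: 1944-03-22


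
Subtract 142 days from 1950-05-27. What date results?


Start: 1950-05-27, subtract 142 days
Back 27 days from May 27 reaches April 30, 1950 -> 115 left
April 1950 has 30 days -> back to March 31, 1950 -> 85 left
March 1950 has 31 days -> back to February 28, 1950 -> 54 left
February 1950 has 28 days -> back to January 31, 1950 -> 26 left
January 1950: 31 - 26 = 5 -> lands on January 5

Result: 1950-01-05


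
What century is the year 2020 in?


Century = (year - 1) // 100 + 1
= (2020 - 1) // 100 + 1
= 2019 // 100 + 1
= 20 + 1

21st century


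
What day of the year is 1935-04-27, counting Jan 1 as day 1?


Date: April 27, 1935
Days in months 1 through 3: 90
Plus 27 days in April

Day of year: 117


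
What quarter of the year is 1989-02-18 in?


Month: February (month 2)
Q1: Jan-Mar, Q2: Apr-Jun, Q3: Jul-Sep, Q4: Oct-Dec

Q1


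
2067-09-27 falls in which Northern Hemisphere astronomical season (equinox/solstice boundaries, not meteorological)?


Date: September 27
Astronomical Autumn (approx.; exact equinox/solstice day varies by year): September 22 to December 20
September 27 falls within the Autumn window

Autumn


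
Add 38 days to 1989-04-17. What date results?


Start: 1989-04-17, add 38 days
April 1989 has 30 days: 30 - 17 = 13 days to April 30 -> 25 left
May 1989: 25 <= 31 -> lands on May 25

Result: 1989-05-25


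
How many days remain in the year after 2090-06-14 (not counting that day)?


Day of year: 165 of 365
Remaining = 365 - 165

200 days


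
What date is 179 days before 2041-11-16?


Start: 2041-11-16, subtract 179 days
Back 16 days from November 16 reaches October 31, 2041 -> 163 left
October 2041 has 31 days -> back to September 30, 2041 -> 132 left
September 2041 has 30 days -> back to August 31, 2041 -> 102 left
August 2041 has 31 days -> back to July 31, 2041 -> 71 left
July 2041 has 31 days -> back to June 30, 2041 -> 40 left
June 2041 has 30 days -> back to May 31, 2041 -> 10 left
May 2041: 31 - 10 = 21 -> lands on May 21

Result: 2041-05-21


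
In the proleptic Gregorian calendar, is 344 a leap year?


Gregorian leap year rule: divisible by 4, but not by 100, unless also by 400.
344 is divisible by 4 but not 100 -> leap year

Yes


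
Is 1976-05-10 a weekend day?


Anchor: Jan 1, 1976. With p = 1976 - 1 = 1975: (p + p//4 - p//100 + p//400) mod 7 = (1975 + 493 - 19 + 4) mod 7 = 2453 mod 7 = 3 -> Thursday (Mon=0 ... Sun=6)
Day of year: 131; offset = 130
Weekday index = (3 + 130) mod 7 = 0 -> Monday
Weekend days: Saturday, Sunday

No


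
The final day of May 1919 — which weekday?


May 1919 has 31 days
Anchor: Jan 1, 1919. With p = 1919 - 1 = 1918: (p + p//4 - p//100 + p//400) mod 7 = (1918 + 479 - 19 + 4) mod 7 = 2382 mod 7 = 2 -> Wednesday (Mon=0 ... Sun=6)
Days before May (Jan-Apr): 120; May 1 index = (2 + 120) mod 7 = 3 -> Thursday
Last day offset: 31 - 1 = 30 days
Weekday index = (3 + 30) mod 7 = 5

Saturday, May 31


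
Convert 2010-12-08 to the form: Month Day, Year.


ISO 2010-12-08 parses as year=2010, month=12, day=08
Month 12 -> December

December 8, 2010


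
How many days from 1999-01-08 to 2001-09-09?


From 1999-01-08 to 2001-09-09
1999-01-08: day of year = 8
2001-09-09: days before September = 31 + 28 + 31 + 30 + 31 + 30 + 31 + 31 = 243 (2001 is not a leap year); day of year = 243 + 9 = 252
Rest of 1999: 365 - 8 = 357
Full years 2000 (366): 366
Total = 357 + 366 + 252 = 975

975 days


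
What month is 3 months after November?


November is month 11
11 + 3 = 14; wrap: 14 - 12 = 2

February


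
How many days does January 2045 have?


January 2045

31 days


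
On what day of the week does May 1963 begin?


Target: May 1, 1963
Anchor: Jan 1, 1963. With p = 1963 - 1 = 1962: (p + p//4 - p//100 + p//400) mod 7 = (1962 + 490 - 19 + 4) mod 7 = 2437 mod 7 = 1 -> Tuesday (Mon=0 ... Sun=6)
Days before May (Jan-Apr): 120 days
Weekday index = (1 + 120) mod 7 = 2

Wednesday


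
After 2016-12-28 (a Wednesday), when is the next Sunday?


Current: Wednesday
Target: Sunday
Days ahead: 4

Next Sunday: 2017-01-01


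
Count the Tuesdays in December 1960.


December 1960 has 31 days
Anchor: Jan 1, 1960. With p = 1960 - 1 = 1959: (p + p//4 - p//100 + p//400) mod 7 = (1959 + 489 - 19 + 4) mod 7 = 2433 mod 7 = 4 -> Friday (Mon=0 ... Sun=6)
Days before December (Jan-Nov): 335; December 1 index = (4 + 335) mod 7 = 3 -> Thursday
First Tuesday is December 6
Tuesdays: 6, 13, 20, 27

4 Tuesdays


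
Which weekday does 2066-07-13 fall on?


Date: July 13, 2066
Anchor: Jan 1, 2066. With p = 2066 - 1 = 2065: (p + p//4 - p//100 + p//400) mod 7 = (2065 + 516 - 20 + 5) mod 7 = 2566 mod 7 = 4 -> Friday (Mon=0 ... Sun=6)
Days before July (Jan-Jun): 181; offset = 181 + 13 - 1 = 193
Weekday index = (4 + 193) mod 7 = 1

Day of the week: Tuesday


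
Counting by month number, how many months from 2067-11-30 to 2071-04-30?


From November 2067 to April 2071
4 years * 12 = 48 months, minus 7 months = 41

41 months


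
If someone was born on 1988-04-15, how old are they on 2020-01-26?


Birth: 1988-04-15
Reference: 2020-01-26
Year difference: 2020 - 1988 = 32
Birthday not yet reached in 2020, subtract 1

31 years old


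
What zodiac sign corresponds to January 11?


Date: January 11
Conventional tropical zodiac dates: Capricorn from December 22 onward; Aquarius starts January 20
January 11 falls within the Capricorn range

Capricorn


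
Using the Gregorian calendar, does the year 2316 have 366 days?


Gregorian leap year rule: divisible by 4, but not by 100, unless also by 400.
2316 is divisible by 4 but not 100 -> leap year

Yes


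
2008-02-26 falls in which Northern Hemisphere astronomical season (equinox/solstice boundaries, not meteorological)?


Date: February 26
Astronomical Winter (approx.; exact equinox/solstice day varies by year): December 21 to March 19
February 26 falls within the Winter window

Winter


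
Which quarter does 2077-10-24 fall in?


Month: October (month 10)
Q1: Jan-Mar, Q2: Apr-Jun, Q3: Jul-Sep, Q4: Oct-Dec

Q4


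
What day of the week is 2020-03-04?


Date: March 4, 2020
Anchor: Jan 1, 2020. With p = 2020 - 1 = 2019: (p + p//4 - p//100 + p//400) mod 7 = (2019 + 504 - 20 + 5) mod 7 = 2508 mod 7 = 2 -> Wednesday (Mon=0 ... Sun=6)
Days before March (Jan-Feb): 60; offset = 60 + 4 - 1 = 63
Weekday index = (2 + 63) mod 7 = 2

Day of the week: Wednesday


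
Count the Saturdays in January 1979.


January 1979 has 31 days
Anchor: Jan 1, 1979. With p = 1979 - 1 = 1978: (p + p//4 - p//100 + p//400) mod 7 = (1978 + 494 - 19 + 4) mod 7 = 2457 mod 7 = 0 -> Monday (Mon=0 ... Sun=6)
January 1 is the anchor itself -> Monday
First Saturday is January 6
Saturdays: 6, 13, 20, 27

4 Saturdays


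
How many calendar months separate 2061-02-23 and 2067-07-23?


From February 2061 to July 2067
6 years * 12 = 72 months, plus 5 months = 77

77 months


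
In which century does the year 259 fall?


Century = (year - 1) // 100 + 1
= (259 - 1) // 100 + 1
= 258 // 100 + 1
= 2 + 1

3rd century


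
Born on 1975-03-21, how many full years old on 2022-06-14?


Birth: 1975-03-21
Reference: 2022-06-14
Year difference: 2022 - 1975 = 47

47 years old


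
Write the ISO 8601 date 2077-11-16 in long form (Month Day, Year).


ISO 2077-11-16 parses as year=2077, month=11, day=16
Month 11 -> November

November 16, 2077


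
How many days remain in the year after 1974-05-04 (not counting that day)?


Day of year: 124 of 365
Remaining = 365 - 124

241 days


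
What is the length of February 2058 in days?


February 2058 (leap year: no)

28 days


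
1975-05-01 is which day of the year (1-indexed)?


Date: May 1, 1975
Days in months 1 through 4: 120
Plus 1 days in May

Day of year: 121


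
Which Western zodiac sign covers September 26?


Date: September 26
Conventional tropical zodiac dates: Libra from September 23 onward; Scorpio starts October 23
September 26 falls within the Libra range

Libra


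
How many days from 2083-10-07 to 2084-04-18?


From 2083-10-07 to 2084-04-18
2083-10-07: days before October = 31 + 28 + 31 + 30 + 31 + 30 + 31 + 31 + 30 = 273 (2083 is not a leap year); day of year = 273 + 7 = 280
2084-04-18: days before April = 31 + 29 + 31 = 91 (2084 is a leap year); day of year = 91 + 18 = 109
Rest of 2083: 365 - 280 = 85
Total = 85 + 109 = 194

194 days


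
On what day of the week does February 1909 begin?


Target: February 1, 1909
Anchor: Jan 1, 1909. With p = 1909 - 1 = 1908: (p + p//4 - p//100 + p//400) mod 7 = (1908 + 477 - 19 + 4) mod 7 = 2370 mod 7 = 4 -> Friday (Mon=0 ... Sun=6)
Days before February (Jan): 31 days
Weekday index = (4 + 31) mod 7 = 0

Monday


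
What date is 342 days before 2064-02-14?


Start: 2064-02-14, subtract 342 days
Back 14 days from February 14 reaches January 31, 2064 -> 328 left
January 2064 has 31 days -> back to December 31, 2063 -> 297 left
December 2063 has 31 days -> back to November 30, 2063 -> 266 left
November 2063 has 30 days -> back to October 31, 2063 -> 236 left
October 2063 has 31 days -> back to September 30, 2063 -> 205 left
September 2063 has 30 days -> back to August 31, 2063 -> 175 left
August 2063 has 31 days -> back to July 31, 2063 -> 144 left
July 2063 has 31 days -> back to June 30, 2063 -> 113 left
June 2063 has 30 days -> back to May 31, 2063 -> 83 left
May 2063 has 31 days -> back to April 30, 2063 -> 52 left
April 2063 has 30 days -> back to March 31, 2063 -> 22 left
March 2063: 31 - 22 = 9 -> lands on March 9

Result: 2063-03-09


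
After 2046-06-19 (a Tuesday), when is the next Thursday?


Current: Tuesday
Target: Thursday
Days ahead: 2

Next Thursday: 2046-06-21


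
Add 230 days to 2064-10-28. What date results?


Start: 2064-10-28, add 230 days
October 2064 has 31 days: 31 - 28 = 3 days to October 31 -> 227 left
November 2064 has 30 days -> 197 left
December 2064 has 31 days -> 166 left
January 2065 has 31 days -> 135 left
February 2065 has 28 days -> 107 left
March 2065 has 31 days -> 76 left
April 2065 has 30 days -> 46 left
May 2065 has 31 days -> 15 left
June 2065: 15 <= 30 -> lands on June 15

Result: 2065-06-15


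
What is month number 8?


Month 8 of 12

August


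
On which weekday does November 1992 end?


November 1992 has 30 days
Anchor: Jan 1, 1992. With p = 1992 - 1 = 1991: (p + p//4 - p//100 + p//400) mod 7 = (1991 + 497 - 19 + 4) mod 7 = 2473 mod 7 = 2 -> Wednesday (Mon=0 ... Sun=6)
Days before November (Jan-Oct): 305; November 1 index = (2 + 305) mod 7 = 6 -> Sunday
Last day offset: 30 - 1 = 29 days
Weekday index = (6 + 29) mod 7 = 0

Monday, November 30


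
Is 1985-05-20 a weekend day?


Anchor: Jan 1, 1985. With p = 1985 - 1 = 1984: (p + p//4 - p//100 + p//400) mod 7 = (1984 + 496 - 19 + 4) mod 7 = 2465 mod 7 = 1 -> Tuesday (Mon=0 ... Sun=6)
Day of year: 140; offset = 139
Weekday index = (1 + 139) mod 7 = 0 -> Monday
Weekend days: Saturday, Sunday

No


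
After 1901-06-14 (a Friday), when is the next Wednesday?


Current: Friday
Target: Wednesday
Days ahead: 5

Next Wednesday: 1901-06-19


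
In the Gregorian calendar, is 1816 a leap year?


Gregorian leap year rule: divisible by 4, but not by 100, unless also by 400.
1816 is divisible by 4 but not 100 -> leap year

Yes


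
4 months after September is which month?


September is month 9
9 + 4 = 13; wrap: 13 - 12 = 1

January


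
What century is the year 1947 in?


Century = (year - 1) // 100 + 1
= (1947 - 1) // 100 + 1
= 1946 // 100 + 1
= 19 + 1

20th century


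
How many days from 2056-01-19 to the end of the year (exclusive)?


Day of year: 19 of 366
Remaining = 366 - 19

347 days


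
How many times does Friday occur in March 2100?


March 2100 has 31 days
Anchor: Jan 1, 2100. With p = 2100 - 1 = 2099: (p + p//4 - p//100 + p//400) mod 7 = (2099 + 524 - 20 + 5) mod 7 = 2608 mod 7 = 4 -> Friday (Mon=0 ... Sun=6)
Days before March (Jan-Feb): 59; March 1 index = (4 + 59) mod 7 = 0 -> Monday
First Friday is March 5
Fridays: 5, 12, 19, 26

4 Fridays


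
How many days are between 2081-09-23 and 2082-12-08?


From 2081-09-23 to 2082-12-08
2081-09-23: days before September = 31 + 28 + 31 + 30 + 31 + 30 + 31 + 31 = 243 (2081 is not a leap year); day of year = 243 + 23 = 266
2082-12-08: days before December = 31 + 28 + 31 + 30 + 31 + 30 + 31 + 31 + 30 + 31 + 30 = 334 (2082 is not a leap year); day of year = 334 + 8 = 342
Rest of 2081: 365 - 266 = 99
Total = 99 + 342 = 441

441 days


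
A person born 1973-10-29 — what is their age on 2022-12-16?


Birth: 1973-10-29
Reference: 2022-12-16
Year difference: 2022 - 1973 = 49

49 years old


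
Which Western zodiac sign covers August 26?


Date: August 26
Conventional tropical zodiac dates: Virgo from August 23 onward; Libra starts September 23
August 26 falls within the Virgo range

Virgo
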